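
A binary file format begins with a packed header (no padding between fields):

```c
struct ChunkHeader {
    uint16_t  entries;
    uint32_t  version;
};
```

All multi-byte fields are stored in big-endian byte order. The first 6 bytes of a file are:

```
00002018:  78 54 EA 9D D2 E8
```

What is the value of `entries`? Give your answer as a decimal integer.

30804

`entries` is the first field, at byte offset 0, occupying 2 bytes.
Bytes at offsets 0..1: 78 54.
Big-endian stores the most-significant byte at the lowest address.
The bytes are already most-significant first: 0x7854.
0x7854 = 30804.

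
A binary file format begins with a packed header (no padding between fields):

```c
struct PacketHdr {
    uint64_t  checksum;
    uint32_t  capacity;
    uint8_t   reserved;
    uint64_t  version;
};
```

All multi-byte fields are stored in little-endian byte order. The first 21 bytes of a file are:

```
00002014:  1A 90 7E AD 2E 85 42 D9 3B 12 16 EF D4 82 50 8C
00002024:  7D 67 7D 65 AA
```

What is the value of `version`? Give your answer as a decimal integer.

`version` follows `checksum` (8 B), `capacity` (4 B), `reserved` (1 B), so it starts at offset 8 + 4 + 1 = 13 and occupies 8 bytes.
Bytes at offsets 13..20: 82 50 8C 7D 67 7D 65 AA.
Little-endian stores the least-significant byte at the lowest address.
Reassemble most-significant byte first: AA 65 7D 67 7D 8C 50 82 → 0xAA657D677D8C5082.
0xAA657D677D8C5082 = 12278357842536976514.

12278357842536976514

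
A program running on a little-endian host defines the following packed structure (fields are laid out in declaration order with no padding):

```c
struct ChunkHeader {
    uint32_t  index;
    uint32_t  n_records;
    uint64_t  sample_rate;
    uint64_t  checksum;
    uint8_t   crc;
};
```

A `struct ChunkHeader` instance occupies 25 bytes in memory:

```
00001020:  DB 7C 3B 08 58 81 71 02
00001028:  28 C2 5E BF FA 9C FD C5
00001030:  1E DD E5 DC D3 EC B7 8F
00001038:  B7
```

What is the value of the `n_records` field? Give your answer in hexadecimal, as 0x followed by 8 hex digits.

`n_records` follows `index` (4 bytes), so it starts at byte offset 4 and occupies 4 bytes.
Bytes at offsets 4..7: 58 81 71 02.
Little-endian: lowest address holds the least-significant byte.
Reassemble most-significant byte first: 02 71 81 58 → 0x02718158.

0x02718158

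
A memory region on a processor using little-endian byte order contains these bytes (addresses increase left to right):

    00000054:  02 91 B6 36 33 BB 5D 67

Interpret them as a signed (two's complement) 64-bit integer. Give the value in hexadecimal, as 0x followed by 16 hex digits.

In little-endian order the low byte comes first in memory.
Reassemble most-significant byte first: 67 5D BB 33 36 B6 91 02 → 0x675DBB3336B69102.

0x675DBB3336B69102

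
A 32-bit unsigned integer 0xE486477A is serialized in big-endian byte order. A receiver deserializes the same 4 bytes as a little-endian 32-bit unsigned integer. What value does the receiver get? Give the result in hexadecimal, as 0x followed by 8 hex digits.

Stored big-endian, the bytes at ascending addresses are E4 86 47 7A.
Read back as little-endian, the first byte is least significant, giving 0x7A4786E4.

0x7A4786E4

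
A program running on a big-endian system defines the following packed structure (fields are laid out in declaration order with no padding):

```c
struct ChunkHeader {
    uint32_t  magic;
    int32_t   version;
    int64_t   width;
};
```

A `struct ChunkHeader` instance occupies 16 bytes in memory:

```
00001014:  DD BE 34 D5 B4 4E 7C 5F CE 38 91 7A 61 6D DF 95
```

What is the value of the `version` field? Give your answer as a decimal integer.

`version` follows `magic` (4 bytes), so it starts at byte offset 4 and occupies 4 bytes.
Bytes at offsets 4..7: B4 4E 7C 5F.
Big-endian: lowest address holds the most-significant byte.
The bytes are already most-significant first: 0xB44E7C5F.
Top bit is set, so as a signed 32-bit value this is 0xB44E7C5F − 2^32 = -1269924769.

-1269924769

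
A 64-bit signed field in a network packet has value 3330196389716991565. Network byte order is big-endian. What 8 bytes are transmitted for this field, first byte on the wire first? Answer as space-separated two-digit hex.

3330196389716991565 in hexadecimal, padded to 64 bits, is 0x2E373BF8E95E9E4D.
Split into bytes (most-significant first): 2E 37 3B F8 E9 5E 9E 4D.
Big-endian stores the most-significant byte at the lowest address.
So the memory order matches the most-significant-first order: 2E 37 3B F8 E9 5E 9E 4D.

2E 37 3B F8 E9 5E 9E 4D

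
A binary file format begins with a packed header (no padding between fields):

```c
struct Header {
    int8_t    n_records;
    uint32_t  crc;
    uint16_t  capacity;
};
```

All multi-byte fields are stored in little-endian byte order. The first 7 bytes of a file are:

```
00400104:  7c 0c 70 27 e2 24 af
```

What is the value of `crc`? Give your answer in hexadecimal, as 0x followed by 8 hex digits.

0xE227700C

`crc` follows `n_records` (1 byte), so it starts at byte offset 1 and occupies 4 bytes.
Bytes at offsets 1..4: 0C 70 27 E2.
Little-endian stores the least-significant byte at the lowest address.
Reassemble most-significant byte first: E2 27 70 0C → 0xE227700C.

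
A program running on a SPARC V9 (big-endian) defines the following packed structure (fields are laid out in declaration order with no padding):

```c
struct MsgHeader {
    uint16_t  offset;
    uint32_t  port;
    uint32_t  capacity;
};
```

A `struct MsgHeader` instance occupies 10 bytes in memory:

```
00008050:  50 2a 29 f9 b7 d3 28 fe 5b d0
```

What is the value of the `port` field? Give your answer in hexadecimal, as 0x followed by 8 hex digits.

`port` follows `offset` (2 bytes), so it starts at byte offset 2 and occupies 4 bytes.
Bytes at offsets 2..5: 29 F9 B7 D3.
Big-endian: lowest address holds the most-significant byte.
The bytes are already most-significant first: 0x29F9B7D3.

0x29F9B7D3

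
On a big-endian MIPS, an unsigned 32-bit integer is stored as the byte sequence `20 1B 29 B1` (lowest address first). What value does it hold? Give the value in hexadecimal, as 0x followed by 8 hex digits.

0x201B29B1

Big-endian: lowest address holds the most-significant byte.
The bytes are already most-significant first: 0x201B29B1.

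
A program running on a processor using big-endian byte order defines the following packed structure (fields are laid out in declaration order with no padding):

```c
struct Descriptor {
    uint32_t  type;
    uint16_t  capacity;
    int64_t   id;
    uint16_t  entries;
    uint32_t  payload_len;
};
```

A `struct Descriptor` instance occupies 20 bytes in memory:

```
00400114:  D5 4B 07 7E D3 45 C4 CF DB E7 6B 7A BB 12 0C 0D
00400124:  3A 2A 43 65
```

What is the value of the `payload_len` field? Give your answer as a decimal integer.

975848293

`payload_len` follows `type` (4 B), `capacity` (2 B), `id` (8 B), `entries` (2 B), so it starts at offset 4 + 2 + 8 + 2 = 16 and occupies 4 bytes.
Bytes at offsets 16..19: 3A 2A 43 65.
Big-endian stores the most-significant byte at the lowest address.
The bytes are already most-significant first: 0x3A2A4365.
0x3A2A4365 = 975848293.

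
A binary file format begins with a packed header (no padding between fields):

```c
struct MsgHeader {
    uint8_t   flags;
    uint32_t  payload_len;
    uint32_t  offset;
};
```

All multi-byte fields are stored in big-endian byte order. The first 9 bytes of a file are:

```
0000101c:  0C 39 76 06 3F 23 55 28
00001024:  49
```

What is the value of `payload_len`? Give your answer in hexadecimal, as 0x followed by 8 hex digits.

`payload_len` follows `flags` (1 byte), so it starts at byte offset 1 and occupies 4 bytes.
Bytes at offsets 1..4: 39 76 06 3F.
In big-endian order the high byte comes first in memory.
The bytes are already most-significant first: 0x3976063F.

0x3976063F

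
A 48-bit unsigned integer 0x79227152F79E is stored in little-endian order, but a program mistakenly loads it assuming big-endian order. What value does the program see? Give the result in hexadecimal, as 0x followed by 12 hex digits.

0x9EF752712279

Stored little-endian, the bytes at ascending addresses are 9E F7 52 71 22 79.
Read back as big-endian, the last byte is least significant, giving 0x9EF752712279.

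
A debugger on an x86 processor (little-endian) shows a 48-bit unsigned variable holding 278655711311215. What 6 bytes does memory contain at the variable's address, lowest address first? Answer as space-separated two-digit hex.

278655711311215 in hexadecimal, padded to 48 bits, is 0xFD6F96AFF56F.
Split into bytes (most-significant first): FD 6F 96 AF F5 6F.
In little-endian order the low byte comes first in memory.
So at ascending addresses the bytes are 6F F5 AF 96 6F FD.

6F F5 AF 96 6F FD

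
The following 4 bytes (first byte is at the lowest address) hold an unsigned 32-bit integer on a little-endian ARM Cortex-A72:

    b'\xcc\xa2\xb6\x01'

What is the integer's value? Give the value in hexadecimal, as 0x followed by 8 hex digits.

Little-endian: lowest address holds the least-significant byte.
Reassemble most-significant byte first: 01 B6 A2 CC → 0x01B6A2CC.

0x01B6A2CC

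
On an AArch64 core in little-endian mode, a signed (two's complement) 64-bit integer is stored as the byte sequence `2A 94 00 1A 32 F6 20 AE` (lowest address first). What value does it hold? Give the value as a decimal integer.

Little-endian stores the least-significant byte at the lowest address.
Reassemble most-significant byte first: AE 20 F6 32 1A 00 94 2A → 0xAE20F6321A00942A.
Top bit is set, so as a signed 64-bit value this is 0xAE20F6321A00942A − 2^64 = -5899444816810306518.

-5899444816810306518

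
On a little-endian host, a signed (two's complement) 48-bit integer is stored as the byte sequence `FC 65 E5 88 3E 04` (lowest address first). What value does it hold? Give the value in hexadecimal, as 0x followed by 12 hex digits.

In little-endian order the low byte comes first in memory.
Reassemble most-significant byte first: 04 3E 88 E5 65 FC → 0x043E88E565FC.

0x043E88E565FC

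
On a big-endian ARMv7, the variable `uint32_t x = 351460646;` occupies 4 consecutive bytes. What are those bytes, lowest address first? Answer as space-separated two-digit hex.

14 F2 DD 26

351460646 in hexadecimal, padded to 32 bits, is 0x14F2DD26.
Split into bytes (most-significant first): 14 F2 DD 26.
Big-endian: lowest address holds the most-significant byte.
So the memory order matches the most-significant-first order: 14 F2 DD 26.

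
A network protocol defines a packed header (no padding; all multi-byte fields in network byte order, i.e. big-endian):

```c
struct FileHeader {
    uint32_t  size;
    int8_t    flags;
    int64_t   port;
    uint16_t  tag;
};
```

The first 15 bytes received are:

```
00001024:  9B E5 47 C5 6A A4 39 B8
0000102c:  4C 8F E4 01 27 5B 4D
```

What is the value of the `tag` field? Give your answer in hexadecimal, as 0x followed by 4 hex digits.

`tag` follows `size` (4 B), `flags` (1 B), `port` (8 B), so it starts at offset 4 + 1 + 8 = 13 and occupies 2 bytes.
Bytes at offsets 13..14: 5B 4D.
In big-endian order the high byte comes first in memory.
The bytes are already most-significant first: 0x5B4D.

0x5B4D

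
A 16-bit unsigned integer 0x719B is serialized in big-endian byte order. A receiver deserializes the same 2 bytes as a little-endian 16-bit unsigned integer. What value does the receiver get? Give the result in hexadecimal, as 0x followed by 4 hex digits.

Stored big-endian, the bytes at ascending addresses are 71 9B.
Read back as little-endian, the first byte is least significant, giving 0x9B71.

0x9B71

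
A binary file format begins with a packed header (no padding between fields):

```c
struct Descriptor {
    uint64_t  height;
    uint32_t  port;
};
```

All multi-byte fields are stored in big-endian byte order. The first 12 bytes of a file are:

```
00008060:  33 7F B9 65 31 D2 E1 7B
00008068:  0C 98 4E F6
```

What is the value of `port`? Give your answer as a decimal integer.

211308278

`port` follows `height` (8 bytes), so it starts at byte offset 8 and occupies 4 bytes.
Bytes at offsets 8..11: 0C 98 4E F6.
Big-endian stores the most-significant byte at the lowest address.
The bytes are already most-significant first: 0x0C984EF6.
0x0C984EF6 = 211308278.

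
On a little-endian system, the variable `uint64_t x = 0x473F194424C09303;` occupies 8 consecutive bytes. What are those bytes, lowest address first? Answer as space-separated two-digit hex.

03 93 C0 24 44 19 3F 47

Split into bytes (most-significant first): 47 3F 19 44 24 C0 93 03.
In little-endian order the low byte comes first in memory.
So at ascending addresses the bytes are 03 93 C0 24 44 19 3F 47.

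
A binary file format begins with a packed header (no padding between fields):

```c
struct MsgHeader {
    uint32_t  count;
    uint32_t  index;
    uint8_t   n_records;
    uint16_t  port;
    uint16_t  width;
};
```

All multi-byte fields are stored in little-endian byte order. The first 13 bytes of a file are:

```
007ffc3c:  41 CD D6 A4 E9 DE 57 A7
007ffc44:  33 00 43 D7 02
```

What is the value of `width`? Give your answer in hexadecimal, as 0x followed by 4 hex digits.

`width` follows `count` (4 B), `index` (4 B), `n_records` (1 B), `port` (2 B), so it starts at offset 4 + 4 + 1 + 2 = 11 and occupies 2 bytes.
Bytes at offsets 11..12: D7 02.
In little-endian order the low byte comes first in memory.
Reassemble most-significant byte first: 02 D7 → 0x02D7.

0x02D7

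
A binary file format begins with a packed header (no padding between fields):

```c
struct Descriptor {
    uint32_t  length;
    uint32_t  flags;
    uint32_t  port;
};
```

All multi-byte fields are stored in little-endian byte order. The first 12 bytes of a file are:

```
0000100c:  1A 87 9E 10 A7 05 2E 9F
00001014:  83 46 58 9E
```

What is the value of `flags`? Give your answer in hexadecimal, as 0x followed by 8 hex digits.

0x9F2E05A7

`flags` follows `length` (4 bytes), so it starts at byte offset 4 and occupies 4 bytes.
Bytes at offsets 4..7: A7 05 2E 9F.
In little-endian order the low byte comes first in memory.
Reassemble most-significant byte first: 9F 2E 05 A7 → 0x9F2E05A7.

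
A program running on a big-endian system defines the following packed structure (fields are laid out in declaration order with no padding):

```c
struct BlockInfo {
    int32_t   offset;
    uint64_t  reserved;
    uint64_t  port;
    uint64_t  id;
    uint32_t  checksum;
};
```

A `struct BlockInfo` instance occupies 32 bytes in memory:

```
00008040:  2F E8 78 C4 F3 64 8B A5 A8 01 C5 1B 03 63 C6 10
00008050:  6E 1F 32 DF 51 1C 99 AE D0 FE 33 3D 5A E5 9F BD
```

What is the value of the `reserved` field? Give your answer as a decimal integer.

17538296392492107035

`reserved` follows `offset` (4 bytes), so it starts at byte offset 4 and occupies 8 bytes.
Bytes at offsets 4..11: F3 64 8B A5 A8 01 C5 1B.
Big-endian: lowest address holds the most-significant byte.
The bytes are already most-significant first: 0xF3648BA5A801C51B.
0xF3648BA5A801C51B = 17538296392492107035.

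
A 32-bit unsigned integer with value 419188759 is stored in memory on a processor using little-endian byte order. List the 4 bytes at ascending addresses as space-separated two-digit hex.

17 50 FC 18

419188759 in hexadecimal, padded to 32 bits, is 0x18FC5017.
Split into bytes (most-significant first): 18 FC 50 17.
Little-endian: lowest address holds the least-significant byte.
So at ascending addresses the bytes are 17 50 FC 18.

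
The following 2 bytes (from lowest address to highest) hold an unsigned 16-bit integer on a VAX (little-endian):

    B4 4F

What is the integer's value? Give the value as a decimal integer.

20404

Little-endian: lowest address holds the least-significant byte.
Reassemble most-significant byte first: 4F B4 → 0x4FB4.
0x4FB4 = 20404.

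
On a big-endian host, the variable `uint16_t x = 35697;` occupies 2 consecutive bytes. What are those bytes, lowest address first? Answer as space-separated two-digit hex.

35697 in hexadecimal, padded to 16 bits, is 0x8B71.
Split into bytes (most-significant first): 8B 71.
Big-endian: lowest address holds the most-significant byte.
So the memory order matches the most-significant-first order: 8B 71.

8B 71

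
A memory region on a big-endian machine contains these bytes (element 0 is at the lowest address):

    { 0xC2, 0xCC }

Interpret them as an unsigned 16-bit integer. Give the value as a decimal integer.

Big-endian stores the most-significant byte at the lowest address.
The bytes are already most-significant first: 0xC2CC.
0xC2CC = 49868.

49868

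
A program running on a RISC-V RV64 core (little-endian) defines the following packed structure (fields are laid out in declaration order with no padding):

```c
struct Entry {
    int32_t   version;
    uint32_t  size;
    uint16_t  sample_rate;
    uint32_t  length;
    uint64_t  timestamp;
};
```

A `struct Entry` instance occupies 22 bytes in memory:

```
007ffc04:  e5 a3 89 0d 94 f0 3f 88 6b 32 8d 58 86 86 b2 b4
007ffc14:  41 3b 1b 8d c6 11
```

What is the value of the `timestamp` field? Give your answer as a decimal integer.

`timestamp` follows `version` (4 B), `size` (4 B), `sample_rate` (2 B), `length` (4 B), so it starts at offset 4 + 4 + 2 + 4 = 14 and occupies 8 bytes.
Bytes at offsets 14..21: B2 B4 41 3B 1B 8D C6 11.
Little-endian stores the least-significant byte at the lowest address.
Reassemble most-significant byte first: 11 C6 8D 1B 3B 41 B4 B2 → 0x11C68D1B3B41B4B2.
0x11C68D1B3B41B4B2 = 1280866292131280050.

1280866292131280050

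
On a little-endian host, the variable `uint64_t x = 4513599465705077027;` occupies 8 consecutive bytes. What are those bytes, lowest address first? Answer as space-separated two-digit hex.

4513599465705077027 in hexadecimal, padded to 64 bits, is 0x3EA386CCCBBE7923.
Split into bytes (most-significant first): 3E A3 86 CC CB BE 79 23.
Little-endian: lowest address holds the least-significant byte.
So at ascending addresses the bytes are 23 79 BE CB CC 86 A3 3E.

23 79 BE CB CC 86 A3 3E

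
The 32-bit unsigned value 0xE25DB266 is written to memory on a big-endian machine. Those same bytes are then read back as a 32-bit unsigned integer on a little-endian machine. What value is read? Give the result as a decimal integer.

Stored big-endian, the bytes at ascending addresses are E2 5D B2 66.
Read back as little-endian, the first byte is least significant, giving 0x66B25DE2.
0x66B25DE2 = 1722965474.

1722965474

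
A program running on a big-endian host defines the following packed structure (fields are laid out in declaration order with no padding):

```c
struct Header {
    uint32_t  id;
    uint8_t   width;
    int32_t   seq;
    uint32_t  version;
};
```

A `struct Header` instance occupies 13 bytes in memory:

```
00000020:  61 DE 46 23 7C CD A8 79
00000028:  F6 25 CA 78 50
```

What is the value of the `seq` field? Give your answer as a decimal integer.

-844596746

`seq` follows `id` (4 B), `width` (1 B), so it starts at offset 4 + 1 = 5 and occupies 4 bytes.
Bytes at offsets 5..8: CD A8 79 F6.
Big-endian: lowest address holds the most-significant byte.
The bytes are already most-significant first: 0xCDA879F6.
Top bit is set, so as a signed 32-bit value this is 0xCDA879F6 − 2^32 = -844596746.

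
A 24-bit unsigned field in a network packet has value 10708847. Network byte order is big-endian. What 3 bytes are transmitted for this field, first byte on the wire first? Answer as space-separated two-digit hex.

10708847 in hexadecimal, padded to 24 bits, is 0xA3676F.
Split into bytes (most-significant first): A3 67 6F.
Big-endian: lowest address holds the most-significant byte.
So the memory order matches the most-significant-first order: A3 67 6F.

A3 67 6F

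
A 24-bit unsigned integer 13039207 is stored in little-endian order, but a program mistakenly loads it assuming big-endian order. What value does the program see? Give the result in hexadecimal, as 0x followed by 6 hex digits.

0x67F6C6

13039207 in 24-bit hexadecimal is 0xC6F667.
Stored little-endian, the bytes at ascending addresses are 67 F6 C6.
Read back as big-endian, the last byte is least significant, giving 0x67F6C6.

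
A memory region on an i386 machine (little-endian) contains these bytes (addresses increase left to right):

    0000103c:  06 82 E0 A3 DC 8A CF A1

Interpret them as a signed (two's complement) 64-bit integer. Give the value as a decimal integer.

-6787053433177210362

Little-endian stores the least-significant byte at the lowest address.
Reassemble most-significant byte first: A1 CF 8A DC A3 E0 82 06 → 0xA1CF8ADCA3E08206.
Top bit is set, so as a signed 64-bit value this is 0xA1CF8ADCA3E08206 − 2^64 = -6787053433177210362.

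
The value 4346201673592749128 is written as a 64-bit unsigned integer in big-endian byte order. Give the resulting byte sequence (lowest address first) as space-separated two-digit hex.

4346201673592749128 in hexadecimal, padded to 64 bits, is 0x3C50CF651CB43C48.
Split into bytes (most-significant first): 3C 50 CF 65 1C B4 3C 48.
Big-endian stores the most-significant byte at the lowest address.
So the memory order matches the most-significant-first order: 3C 50 CF 65 1C B4 3C 48.

3C 50 CF 65 1C B4 3C 48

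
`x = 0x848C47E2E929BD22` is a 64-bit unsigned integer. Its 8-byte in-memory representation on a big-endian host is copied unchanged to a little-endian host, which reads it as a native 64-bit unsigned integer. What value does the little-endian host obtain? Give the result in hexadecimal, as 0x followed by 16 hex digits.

Stored big-endian, the bytes at ascending addresses are 84 8C 47 E2 E9 29 BD 22.
Read back as little-endian, the first byte is least significant, giving 0x22BD29E9E2478C84.

0x22BD29E9E2478C84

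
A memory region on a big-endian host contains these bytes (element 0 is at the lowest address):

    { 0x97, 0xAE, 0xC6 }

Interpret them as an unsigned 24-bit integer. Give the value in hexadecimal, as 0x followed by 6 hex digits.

Big-endian stores the most-significant byte at the lowest address.
The bytes are already most-significant first: 0x97AEC6.

0x97AEC6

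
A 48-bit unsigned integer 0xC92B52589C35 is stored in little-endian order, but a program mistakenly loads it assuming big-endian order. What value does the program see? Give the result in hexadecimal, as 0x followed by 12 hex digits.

Stored little-endian, the bytes at ascending addresses are 35 9C 58 52 2B C9.
Read back as big-endian, the last byte is least significant, giving 0x359C58522BC9.

0x359C58522BC9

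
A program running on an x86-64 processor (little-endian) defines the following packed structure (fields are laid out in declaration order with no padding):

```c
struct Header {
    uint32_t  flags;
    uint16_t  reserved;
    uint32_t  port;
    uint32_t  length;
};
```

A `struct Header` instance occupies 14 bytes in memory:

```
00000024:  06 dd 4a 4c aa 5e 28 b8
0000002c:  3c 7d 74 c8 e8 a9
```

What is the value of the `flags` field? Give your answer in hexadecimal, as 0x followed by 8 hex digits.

`flags` is the first field, at byte offset 0, occupying 4 bytes.
Bytes at offsets 0..3: 06 DD 4A 4C.
Little-endian: lowest address holds the least-significant byte.
Reassemble most-significant byte first: 4C 4A DD 06 → 0x4C4ADD06.

0x4C4ADD06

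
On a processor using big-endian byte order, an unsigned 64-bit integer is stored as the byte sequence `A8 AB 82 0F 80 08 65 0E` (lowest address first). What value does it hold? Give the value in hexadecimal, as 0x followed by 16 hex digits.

Big-endian: lowest address holds the most-significant byte.
The bytes are already most-significant first: 0xA8AB820F8008650E.

0xA8AB820F8008650E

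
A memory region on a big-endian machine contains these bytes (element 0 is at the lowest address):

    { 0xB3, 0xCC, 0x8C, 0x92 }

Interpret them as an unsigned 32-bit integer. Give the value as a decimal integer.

3016526994

Big-endian stores the most-significant byte at the lowest address.
The bytes are already most-significant first: 0xB3CC8C92.
0xB3CC8C92 = 3016526994.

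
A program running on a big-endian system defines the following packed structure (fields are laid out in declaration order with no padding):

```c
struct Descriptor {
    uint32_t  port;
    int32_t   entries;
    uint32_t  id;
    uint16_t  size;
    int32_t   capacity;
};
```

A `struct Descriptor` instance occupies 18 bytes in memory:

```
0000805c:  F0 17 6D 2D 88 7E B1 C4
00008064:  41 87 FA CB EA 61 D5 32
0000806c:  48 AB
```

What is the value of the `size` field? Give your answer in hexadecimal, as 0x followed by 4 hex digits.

0xEA61

`size` follows `port` (4 B), `entries` (4 B), `id` (4 B), so it starts at offset 4 + 4 + 4 = 12 and occupies 2 bytes.
Bytes at offsets 12..13: EA 61.
Big-endian: lowest address holds the most-significant byte.
The bytes are already most-significant first: 0xEA61.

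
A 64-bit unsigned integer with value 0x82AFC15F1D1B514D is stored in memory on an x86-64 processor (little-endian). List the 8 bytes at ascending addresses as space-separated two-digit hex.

4D 51 1B 1D 5F C1 AF 82

Split into bytes (most-significant first): 82 AF C1 5F 1D 1B 51 4D.
Little-endian stores the least-significant byte at the lowest address.
So at ascending addresses the bytes are 4D 51 1B 1D 5F C1 AF 82.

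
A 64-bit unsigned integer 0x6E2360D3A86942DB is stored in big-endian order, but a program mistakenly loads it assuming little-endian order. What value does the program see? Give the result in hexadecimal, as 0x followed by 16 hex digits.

0xDB4269A8D360236E

Stored big-endian, the bytes at ascending addresses are 6E 23 60 D3 A8 69 42 DB.
Read back as little-endian, the first byte is least significant, giving 0xDB4269A8D360236E.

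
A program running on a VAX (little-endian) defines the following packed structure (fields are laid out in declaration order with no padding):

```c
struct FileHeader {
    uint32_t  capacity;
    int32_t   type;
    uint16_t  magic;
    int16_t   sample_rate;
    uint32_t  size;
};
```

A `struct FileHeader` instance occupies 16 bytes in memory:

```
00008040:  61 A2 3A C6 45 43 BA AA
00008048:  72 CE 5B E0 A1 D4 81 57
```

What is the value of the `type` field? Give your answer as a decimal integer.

-1430633659

`type` follows `capacity` (4 bytes), so it starts at byte offset 4 and occupies 4 bytes.
Bytes at offsets 4..7: 45 43 BA AA.
Little-endian: lowest address holds the least-significant byte.
Reassemble most-significant byte first: AA BA 43 45 → 0xAABA4345.
Top bit is set, so as a signed 32-bit value this is 0xAABA4345 − 2^32 = -1430633659.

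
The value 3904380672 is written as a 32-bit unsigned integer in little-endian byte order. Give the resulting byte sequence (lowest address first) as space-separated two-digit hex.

00 1F B8 E8

3904380672 in hexadecimal, padded to 32 bits, is 0xE8B81F00.
Split into bytes (most-significant first): E8 B8 1F 00.
In little-endian order the low byte comes first in memory.
So at ascending addresses the bytes are 00 1F B8 E8.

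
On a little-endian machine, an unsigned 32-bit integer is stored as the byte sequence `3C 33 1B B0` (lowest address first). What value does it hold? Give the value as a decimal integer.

In little-endian order the low byte comes first in memory.
Reassemble most-significant byte first: B0 1B 33 3C → 0xB01B333C.
0xB01B333C = 2954572604.

2954572604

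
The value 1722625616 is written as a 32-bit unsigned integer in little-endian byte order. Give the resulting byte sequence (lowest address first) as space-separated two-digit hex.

50 2E AD 66

1722625616 in hexadecimal, padded to 32 bits, is 0x66AD2E50.
Split into bytes (most-significant first): 66 AD 2E 50.
Little-endian: lowest address holds the least-significant byte.
So at ascending addresses the bytes are 50 2E AD 66.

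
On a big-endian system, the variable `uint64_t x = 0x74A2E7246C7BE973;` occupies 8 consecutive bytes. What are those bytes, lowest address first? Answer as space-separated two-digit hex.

74 A2 E7 24 6C 7B E9 73

Split into bytes (most-significant first): 74 A2 E7 24 6C 7B E9 73.
Big-endian stores the most-significant byte at the lowest address.
So the memory order matches the most-significant-first order: 74 A2 E7 24 6C 7B E9 73.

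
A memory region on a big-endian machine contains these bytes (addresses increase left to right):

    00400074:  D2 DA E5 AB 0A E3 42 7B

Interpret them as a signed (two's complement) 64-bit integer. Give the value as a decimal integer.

-3253035258036927877

Big-endian stores the most-significant byte at the lowest address.
The bytes are already most-significant first: 0xD2DAE5AB0AE3427B.
Top bit is set, so as a signed 64-bit value this is 0xD2DAE5AB0AE3427B − 2^64 = -3253035258036927877.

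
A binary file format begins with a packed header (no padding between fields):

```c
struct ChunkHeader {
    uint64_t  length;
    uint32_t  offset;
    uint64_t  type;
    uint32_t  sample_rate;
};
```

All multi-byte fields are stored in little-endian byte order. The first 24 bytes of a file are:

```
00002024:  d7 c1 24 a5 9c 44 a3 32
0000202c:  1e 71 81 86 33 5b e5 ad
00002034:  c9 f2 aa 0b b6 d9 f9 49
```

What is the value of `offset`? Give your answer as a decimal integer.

2256630046

`offset` follows `length` (8 bytes), so it starts at byte offset 8 and occupies 4 bytes.
Bytes at offsets 8..11: 1E 71 81 86.
Little-endian stores the least-significant byte at the lowest address.
Reassemble most-significant byte first: 86 81 71 1E → 0x8681711E.
0x8681711E = 2256630046.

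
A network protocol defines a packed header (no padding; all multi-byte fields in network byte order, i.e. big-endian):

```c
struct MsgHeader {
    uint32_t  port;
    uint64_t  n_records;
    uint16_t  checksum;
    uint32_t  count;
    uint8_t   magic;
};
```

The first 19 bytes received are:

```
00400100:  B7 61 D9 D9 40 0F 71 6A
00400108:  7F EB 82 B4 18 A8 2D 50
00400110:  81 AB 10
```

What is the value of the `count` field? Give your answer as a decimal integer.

`count` follows `port` (4 B), `n_records` (8 B), `checksum` (2 B), so it starts at offset 4 + 8 + 2 = 14 and occupies 4 bytes.
Bytes at offsets 14..17: 2D 50 81 AB.
Big-endian stores the most-significant byte at the lowest address.
The bytes are already most-significant first: 0x2D5081AB.
0x2D5081AB = 760250795.

760250795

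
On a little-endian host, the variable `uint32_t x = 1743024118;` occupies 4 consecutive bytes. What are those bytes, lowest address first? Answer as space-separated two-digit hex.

F6 6F E4 67

1743024118 in hexadecimal, padded to 32 bits, is 0x67E46FF6.
Split into bytes (most-significant first): 67 E4 6F F6.
Little-endian stores the least-significant byte at the lowest address.
So at ascending addresses the bytes are F6 6F E4 67.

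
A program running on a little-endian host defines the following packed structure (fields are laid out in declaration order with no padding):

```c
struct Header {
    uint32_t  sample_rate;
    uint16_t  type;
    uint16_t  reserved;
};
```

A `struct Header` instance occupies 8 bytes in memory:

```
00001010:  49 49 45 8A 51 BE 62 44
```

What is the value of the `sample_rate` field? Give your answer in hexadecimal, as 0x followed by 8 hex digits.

`sample_rate` is the first field, at byte offset 0, occupying 4 bytes.
Bytes at offsets 0..3: 49 49 45 8A.
In little-endian order the low byte comes first in memory.
Reassemble most-significant byte first: 8A 45 49 49 → 0x8A454949.

0x8A454949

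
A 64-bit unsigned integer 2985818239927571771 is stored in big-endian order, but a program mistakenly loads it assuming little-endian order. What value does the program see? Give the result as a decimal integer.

2985818239927571771 in 64-bit hexadecimal is 0x296FC1DEA2C3D53B.
Stored big-endian, the bytes at ascending addresses are 29 6F C1 DE A2 C3 D5 3B.
Read back as little-endian, the first byte is least significant, giving 0x3BD5C3A2DEC16F29.
0x3BD5C3A2DEC16F29 = 4311567322566455081.

4311567322566455081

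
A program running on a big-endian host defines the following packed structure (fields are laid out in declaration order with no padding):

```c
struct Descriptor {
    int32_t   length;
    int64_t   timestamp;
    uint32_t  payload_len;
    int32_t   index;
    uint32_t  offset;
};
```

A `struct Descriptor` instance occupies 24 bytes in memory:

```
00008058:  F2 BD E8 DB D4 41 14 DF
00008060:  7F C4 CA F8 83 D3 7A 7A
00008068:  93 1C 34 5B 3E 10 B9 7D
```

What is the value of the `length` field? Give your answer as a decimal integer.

`length` is the first field, at byte offset 0, occupying 4 bytes.
Bytes at offsets 0..3: F2 BD E8 DB.
Big-endian stores the most-significant byte at the lowest address.
The bytes are already most-significant first: 0xF2BDE8DB.
Top bit is set, so as a signed 32-bit value this is 0xF2BDE8DB − 2^32 = -222435109.

-222435109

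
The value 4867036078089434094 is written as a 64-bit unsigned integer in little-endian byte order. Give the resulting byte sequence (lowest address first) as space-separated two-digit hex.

EE F3 87 BF 86 2F 8B 43

4867036078089434094 in hexadecimal, padded to 64 bits, is 0x438B2F86BF87F3EE.
Split into bytes (most-significant first): 43 8B 2F 86 BF 87 F3 EE.
Little-endian stores the least-significant byte at the lowest address.
So at ascending addresses the bytes are EE F3 87 BF 86 2F 8B 43.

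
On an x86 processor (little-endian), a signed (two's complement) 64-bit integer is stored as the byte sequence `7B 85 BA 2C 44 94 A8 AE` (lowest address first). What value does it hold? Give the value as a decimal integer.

Little-endian stores the least-significant byte at the lowest address.
Reassemble most-significant byte first: AE A8 94 44 2C BA 85 7B → 0xAEA894442CBA857B.
Top bit is set, so as a signed 64-bit value this is 0xAEA894442CBA857B − 2^64 = -5861271894493592197.

-5861271894493592197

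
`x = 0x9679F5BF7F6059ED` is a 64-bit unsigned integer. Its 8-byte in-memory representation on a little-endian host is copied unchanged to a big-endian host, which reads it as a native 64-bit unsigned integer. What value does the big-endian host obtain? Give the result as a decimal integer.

Stored little-endian, the bytes at ascending addresses are ED 59 60 7F BF F5 79 96.
Read back as big-endian, the last byte is least significant, giving 0xED59607FBFF57996.
0xED59607FBFF57996 = 17102807161713818006.

17102807161713818006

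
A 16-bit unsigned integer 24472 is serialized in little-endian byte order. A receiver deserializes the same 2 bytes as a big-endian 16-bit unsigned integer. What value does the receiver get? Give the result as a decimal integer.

24472 in 16-bit hexadecimal is 0x5F98.
Stored little-endian, the bytes at ascending addresses are 98 5F.
Read back as big-endian, the last byte is least significant, giving 0x985F.
0x985F = 39007.

39007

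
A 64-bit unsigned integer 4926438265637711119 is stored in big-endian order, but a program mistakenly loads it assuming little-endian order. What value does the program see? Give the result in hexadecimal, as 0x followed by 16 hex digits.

4926438265637711119 in 64-bit hexadecimal is 0x445E39804F3A2D0F.
Stored big-endian, the bytes at ascending addresses are 44 5E 39 80 4F 3A 2D 0F.
Read back as little-endian, the first byte is least significant, giving 0x0F2D3A4F80395E44.

0x0F2D3A4F80395E44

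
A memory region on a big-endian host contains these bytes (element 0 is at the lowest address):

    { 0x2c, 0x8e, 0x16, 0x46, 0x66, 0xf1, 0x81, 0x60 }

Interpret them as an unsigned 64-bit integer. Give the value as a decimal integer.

3210528075992367456

Big-endian stores the most-significant byte at the lowest address.
The bytes are already most-significant first: 0x2C8E164666F18160.
0x2C8E164666F18160 = 3210528075992367456.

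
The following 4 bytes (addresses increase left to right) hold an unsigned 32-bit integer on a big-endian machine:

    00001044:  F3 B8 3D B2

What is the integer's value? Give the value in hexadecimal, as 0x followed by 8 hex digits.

In big-endian order the high byte comes first in memory.
The bytes are already most-significant first: 0xF3B83DB2.

0xF3B83DB2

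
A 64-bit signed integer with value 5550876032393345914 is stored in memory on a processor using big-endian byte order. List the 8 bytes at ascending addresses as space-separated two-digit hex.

4D 08 AC 57 77 08 FB 7A

5550876032393345914 in hexadecimal, padded to 64 bits, is 0x4D08AC577708FB7A.
Split into bytes (most-significant first): 4D 08 AC 57 77 08 FB 7A.
In big-endian order the high byte comes first in memory.
So the memory order matches the most-significant-first order: 4D 08 AC 57 77 08 FB 7A.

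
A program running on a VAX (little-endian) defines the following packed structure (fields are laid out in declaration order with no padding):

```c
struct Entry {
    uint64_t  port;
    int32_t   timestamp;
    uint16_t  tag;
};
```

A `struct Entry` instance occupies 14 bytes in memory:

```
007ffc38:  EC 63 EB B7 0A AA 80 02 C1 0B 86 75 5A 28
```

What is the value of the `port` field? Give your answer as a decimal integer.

180330948106871788

`port` is the first field, at byte offset 0, occupying 8 bytes.
Bytes at offsets 0..7: EC 63 EB B7 0A AA 80 02.
In little-endian order the low byte comes first in memory.
Reassemble most-significant byte first: 02 80 AA 0A B7 EB 63 EC → 0x0280AA0AB7EB63EC.
0x0280AA0AB7EB63EC = 180330948106871788.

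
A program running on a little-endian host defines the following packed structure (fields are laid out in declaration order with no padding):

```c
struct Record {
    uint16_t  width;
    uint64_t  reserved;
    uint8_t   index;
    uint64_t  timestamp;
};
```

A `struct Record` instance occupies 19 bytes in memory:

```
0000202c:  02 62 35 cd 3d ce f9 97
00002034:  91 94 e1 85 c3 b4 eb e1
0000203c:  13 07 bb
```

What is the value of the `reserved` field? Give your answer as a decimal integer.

`reserved` follows `width` (2 bytes), so it starts at byte offset 2 and occupies 8 bytes.
Bytes at offsets 2..9: 35 CD 3D CE F9 97 91 94.
In little-endian order the low byte comes first in memory.
Reassemble most-significant byte first: 94 91 97 F9 CE 3D CD 35 → 0x949197F9CE3DCD35.
0x949197F9CE3DCD35 = 10705504888399187253.

10705504888399187253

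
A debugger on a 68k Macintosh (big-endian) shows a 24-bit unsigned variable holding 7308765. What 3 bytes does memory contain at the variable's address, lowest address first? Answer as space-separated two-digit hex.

6F 85 DD

7308765 in hexadecimal, padded to 24 bits, is 0x6F85DD.
Split into bytes (most-significant first): 6F 85 DD.
Big-endian stores the most-significant byte at the lowest address.
So the memory order matches the most-significant-first order: 6F 85 DD.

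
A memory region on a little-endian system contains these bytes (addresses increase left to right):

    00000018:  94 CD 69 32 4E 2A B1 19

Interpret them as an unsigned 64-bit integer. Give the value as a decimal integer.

1851307437167594900

In little-endian order the low byte comes first in memory.
Reassemble most-significant byte first: 19 B1 2A 4E 32 69 CD 94 → 0x19B12A4E3269CD94.
0x19B12A4E3269CD94 = 1851307437167594900.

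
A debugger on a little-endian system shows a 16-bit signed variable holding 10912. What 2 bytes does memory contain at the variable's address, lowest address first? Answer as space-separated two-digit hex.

A0 2A

10912 in hexadecimal, padded to 16 bits, is 0x2AA0.
Split into bytes (most-significant first): 2A A0.
Little-endian: lowest address holds the least-significant byte.
So at ascending addresses the bytes are A0 2A.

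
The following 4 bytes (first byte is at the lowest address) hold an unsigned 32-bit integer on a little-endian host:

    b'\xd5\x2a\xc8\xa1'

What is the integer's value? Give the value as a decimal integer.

2714249941

Little-endian: lowest address holds the least-significant byte.
Reassemble most-significant byte first: A1 C8 2A D5 → 0xA1C82AD5.
0xA1C82AD5 = 2714249941.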